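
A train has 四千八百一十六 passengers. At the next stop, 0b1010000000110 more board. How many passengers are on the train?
Convert 四千八百一十六 (Chinese numeral) → 4×1000 + 8×100 + 1×10 + 6 = 4816 (decimal)
Convert 0b1010000000110 (binary) → 4096 + 1024 + 4 + 2 = 5126 (decimal)
Compute 4816 + 5126 = 9942
9942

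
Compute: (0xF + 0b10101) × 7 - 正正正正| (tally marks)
Convert 0xF (hexadecimal) → 15 (decimal)
Convert 0b10101 (binary) → 16 + 4 + 1 = 21 (decimal)
Convert 正正正正| (tally marks) → 5 + 5 + 5 + 5 + 1 = 21 (decimal)
Expression in decimal: (15 + 21) × 7 - 21
Parentheses first: 15 + 21 = 36
Multiply: 36 × 7 = 252
Subtract: 252 - 21 = 231
231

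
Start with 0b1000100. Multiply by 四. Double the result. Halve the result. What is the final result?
Convert 0b1000100 (binary) → 64 + 4 = 68 (decimal)
Start: 68
Convert 四 (Chinese numeral) → 4 (decimal)
68 × 4 = 272
272 × 2 = 544
544 ÷ 2 = 272
272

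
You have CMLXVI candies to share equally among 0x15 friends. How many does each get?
Convert CMLXVI (Roman numeral) → 900 + 50 + 10 + 5 + 1 = 966 (decimal)
Convert 0x15 (hexadecimal) → 1×16 + 5 = 21 (decimal)
Compute 966 ÷ 21 = 46
46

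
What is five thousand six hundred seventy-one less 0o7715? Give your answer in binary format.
Convert five thousand six hundred seventy-one (English words) → 5×1000 + 6×100 + 71 = 5671 (decimal)
Convert 0o7715 (octal) → 7×512 + 7×64 + 1×8 + 5 = 4045 (decimal)
Compute 5671 - 4045 = 1626
Convert 1626 (decimal) → 1626 = 1024 + 512 + 64 + 16 + 8 + 2 → 0b11001011010 (binary)
0b11001011010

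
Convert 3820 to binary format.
Convert 3820 (decimal) → 3820 = 2048 + 1024 + 512 + 128 + 64 + 32 + 8 + 4 → 0b111011101100 (binary)
0b111011101100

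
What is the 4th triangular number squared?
The 4th triangular number = 4×5/2 = 10
Compute 10² = 10 × 10 = 100
100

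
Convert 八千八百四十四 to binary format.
Convert 八千八百四十四 (Chinese numeral) → 8×1000 + 8×100 + 4×10 + 4 = 8844 (decimal)
Convert 8844 (decimal) → 8844 = 8192 + 512 + 128 + 8 + 4 → 0b10001010001100 (binary)
0b10001010001100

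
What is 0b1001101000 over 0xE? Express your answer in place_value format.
Convert 0b1001101000 (binary) → 512 + 64 + 32 + 8 = 616 (decimal)
Convert 0xE (hexadecimal) → 14 (decimal)
Compute 616 ÷ 14 = 44
Convert 44 (decimal) → 44 = 4×10 + 4 → 4 tens, 4 ones (place-value notation)
4 tens, 4 ones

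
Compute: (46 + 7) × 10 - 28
Parentheses first: 46 + 7 = 53
Multiply: 53 × 10 = 530
Subtract: 530 - 28 = 502
502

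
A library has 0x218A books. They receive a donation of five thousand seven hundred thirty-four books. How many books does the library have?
Convert 0x218A (hexadecimal) → 2×4096 + 1×256 + 8×16 + 10 = 8586 (decimal)
Convert five thousand seven hundred thirty-four (English words) → 5×1000 + 7×100 + 34 = 5734 (decimal)
Compute 8586 + 5734 = 14320
14320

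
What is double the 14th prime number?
The 14th prime number = 43
Compute 43 × 2 = 86
86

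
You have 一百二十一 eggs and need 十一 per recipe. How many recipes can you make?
Convert 一百二十一 (Chinese numeral) → 1×100 + 2×10 + 1 = 121 (decimal)
Convert 十一 (Chinese numeral) → 1×10 + 1 = 11 (decimal)
Compute 121 ÷ 11 = 11
11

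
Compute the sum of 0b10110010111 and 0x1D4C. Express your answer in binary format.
Convert 0b10110010111 (binary) → 1024 + 256 + 128 + 16 + 4 + 2 + 1 = 1431 (decimal)
Convert 0x1D4C (hexadecimal) → 1×4096 + 13×256 + 4×16 + 12 = 7500 (decimal)
Compute 1431 + 7500 = 8931
Convert 8931 (decimal) → 8931 = 8192 + 512 + 128 + 64 + 32 + 2 + 1 → 0b10001011100011 (binary)
0b10001011100011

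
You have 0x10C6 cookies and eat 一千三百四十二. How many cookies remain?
Convert 0x10C6 (hexadecimal) → 1×4096 + 12×16 + 6 = 4294 (decimal)
Convert 一千三百四十二 (Chinese numeral) → 1×1000 + 3×100 + 4×10 + 2 = 1342 (decimal)
Compute 4294 - 1342 = 2952
2952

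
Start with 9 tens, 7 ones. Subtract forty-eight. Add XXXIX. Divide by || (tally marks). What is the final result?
Convert 9 tens, 7 ones (place-value notation) → 9×10 + 7 = 97 (decimal)
Start: 97
Convert forty-eight (English words) → 48 (decimal)
97 - 48 = 49
Convert XXXIX (Roman numeral) → 10 + 10 + 10 + 9 = 39 (decimal)
49 + 39 = 88
Convert || (tally marks) → 2 (decimal)
88 ÷ 2 = 44
44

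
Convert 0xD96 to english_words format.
Convert 0xD96 (hexadecimal) → 13×256 + 9×16 + 6 = 3478 (decimal)
Convert 3478 (decimal) → 3478 = 3×1000 + 4×100 + 78 → three thousand four hundred seventy-eight (English words)
three thousand four hundred seventy-eight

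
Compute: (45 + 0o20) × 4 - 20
Convert 0o20 (octal) → 2×8 = 16 (decimal)
Expression in decimal: (45 + 16) × 4 - 20
Parentheses first: 45 + 16 = 61
Multiply: 61 × 4 = 244
Subtract: 244 - 20 = 224
224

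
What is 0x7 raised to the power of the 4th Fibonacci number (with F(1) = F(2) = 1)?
Convert 0x7 (hexadecimal) → 7 (decimal)
Convert the 4th Fibonacci number (with F(1) = F(2) = 1) (Fibonacci index) → 1, 1, 2, 3 → 3 (decimal)
Compute 7 ^ 3 = 343
343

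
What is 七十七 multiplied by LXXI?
Convert 七十七 (Chinese numeral) → 7×10 + 7 = 77 (decimal)
Convert LXXI (Roman numeral) → 50 + 10 + 10 + 1 = 71 (decimal)
Compute 77 × 71 = 5467
5467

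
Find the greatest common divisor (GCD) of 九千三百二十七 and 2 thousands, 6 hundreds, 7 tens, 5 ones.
Convert 九千三百二十七 (Chinese numeral) → 9×1000 + 3×100 + 2×10 + 7 = 9327 (decimal)
Convert 2 thousands, 6 hundreds, 7 tens, 5 ones (place-value notation) → 2×1000 + 6×100 + 7×10 + 5 = 2675 (decimal)
Compute gcd(9327, 2675) = 1
1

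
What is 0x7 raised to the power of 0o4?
Convert 0x7 (hexadecimal) → 7 (decimal)
Convert 0o4 (octal) → 4 (decimal)
Compute 7 ^ 4 = 2401
2401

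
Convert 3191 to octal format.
Convert 3191 (decimal) → 3191 = 6×512 + 1×64 + 6×8 + 7 → 0o6167 (octal)
0o6167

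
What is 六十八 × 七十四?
Convert 六十八 (Chinese numeral) → 6×10 + 8 = 68 (decimal)
Convert 七十四 (Chinese numeral) → 7×10 + 4 = 74 (decimal)
Compute 68 × 74 = 5032
5032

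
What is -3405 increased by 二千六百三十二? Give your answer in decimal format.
Convert 二千六百三十二 (Chinese numeral) → 2×1000 + 6×100 + 3×10 + 2 = 2632 (decimal)
Compute -3405 + 2632 = -773
-773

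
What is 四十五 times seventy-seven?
Convert 四十五 (Chinese numeral) → 4×10 + 5 = 45 (decimal)
Convert seventy-seven (English words) → 77 (decimal)
Compute 45 × 77 = 3465
3465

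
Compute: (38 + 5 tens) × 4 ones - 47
Convert 5 tens (place-value notation) → 5×10 = 50 (decimal)
Convert 4 ones (place-value notation) → 4 (decimal)
Expression in decimal: (38 + 50) × 4 - 47
Parentheses first: 38 + 50 = 88
Multiply: 88 × 4 = 352
Subtract: 352 - 47 = 305
305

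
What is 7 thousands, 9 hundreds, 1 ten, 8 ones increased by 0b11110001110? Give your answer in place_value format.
Convert 7 thousands, 9 hundreds, 1 ten, 8 ones (place-value notation) → 7×1000 + 9×100 + 1×10 + 8 = 7918 (decimal)
Convert 0b11110001110 (binary) → 1024 + 512 + 256 + 128 + 8 + 4 + 2 = 1934 (decimal)
Compute 7918 + 1934 = 9852
Convert 9852 (decimal) → 9852 = 9×1000 + 8×100 + 5×10 + 2 → 9 thousands, 8 hundreds, 5 tens, 2 ones (place-value notation)
9 thousands, 8 hundreds, 5 tens, 2 ones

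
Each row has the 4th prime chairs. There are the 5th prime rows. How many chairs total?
Convert the 4th prime (prime index) → 7 (decimal)
Convert the 5th prime (prime index) → 11 (decimal)
Compute 7 × 11 = 77
77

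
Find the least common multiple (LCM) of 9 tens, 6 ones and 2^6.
Convert 9 tens, 6 ones (place-value notation) → 9×10 + 6 = 96 (decimal)
Convert 2^6 (power) → 64 (decimal)
Compute lcm(96, 64) = 192
192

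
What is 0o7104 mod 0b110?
Convert 0o7104 (octal) → 7×512 + 1×64 + 4 = 3652 (decimal)
Convert 0b110 (binary) → 4 + 2 = 6 (decimal)
Compute 3652 mod 6 = 4
4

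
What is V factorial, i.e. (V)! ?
Convert V (Roman numeral) → 5 (decimal)
Compute 5! = 120
120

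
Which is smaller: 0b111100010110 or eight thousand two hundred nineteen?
Convert 0b111100010110 (binary) → 2048 + 1024 + 512 + 256 + 16 + 4 + 2 = 3862 (decimal)
Convert eight thousand two hundred nineteen (English words) → 8×1000 + 2×100 + 19 = 8219 (decimal)
Compare 3862 vs 8219: smaller = 3862
3862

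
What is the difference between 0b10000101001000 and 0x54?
Convert 0b10000101001000 (binary) → 8192 + 256 + 64 + 8 = 8520 (decimal)
Convert 0x54 (hexadecimal) → 5×16 + 4 = 84 (decimal)
Difference: |8520 - 84| = 8436
8436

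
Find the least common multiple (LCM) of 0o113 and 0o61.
Convert 0o113 (octal) → 1×64 + 1×8 + 3 = 75 (decimal)
Convert 0o61 (octal) → 6×8 + 1 = 49 (decimal)
Compute lcm(75, 49) = 3675
3675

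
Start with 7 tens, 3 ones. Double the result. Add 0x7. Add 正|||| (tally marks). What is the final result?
Convert 7 tens, 3 ones (place-value notation) → 7×10 + 3 = 73 (decimal)
Start: 73
73 × 2 = 146
Convert 0x7 (hexadecimal) → 7 (decimal)
146 + 7 = 153
Convert 正|||| (tally marks) → 5 + 4 = 9 (decimal)
153 + 9 = 162
162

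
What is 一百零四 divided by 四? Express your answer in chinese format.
Convert 一百零四 (Chinese numeral) → 1×100 + 4 = 104 (decimal)
Convert 四 (Chinese numeral) → 4 (decimal)
Compute 104 ÷ 4 = 26
Convert 26 (decimal) → 26 = 2×10 + 6 → 二十六 (Chinese numeral)
二十六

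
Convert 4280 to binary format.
Convert 4280 (decimal) → 4280 = 4096 + 128 + 32 + 16 + 8 → 0b1000010111000 (binary)
0b1000010111000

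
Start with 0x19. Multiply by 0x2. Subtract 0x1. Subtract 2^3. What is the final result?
Convert 0x19 (hexadecimal) → 1×16 + 9 = 25 (decimal)
Start: 25
Convert 0x2 (hexadecimal) → 2 (decimal)
25 × 2 = 50
Convert 0x1 (hexadecimal) → 1 (decimal)
50 - 1 = 49
Convert 2^3 (power) → 8 (decimal)
49 - 8 = 41
41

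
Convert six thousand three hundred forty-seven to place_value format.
Convert six thousand three hundred forty-seven (English words) → 6×1000 + 3×100 + 47 = 6347 (decimal)
Convert 6347 (decimal) → 6347 = 6×1000 + 3×100 + 4×10 + 7 → 6 thousands, 3 hundreds, 4 tens, 7 ones (place-value notation)
6 thousands, 3 hundreds, 4 tens, 7 ones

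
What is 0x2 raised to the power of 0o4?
Convert 0x2 (hexadecimal) → 2 (decimal)
Convert 0o4 (octal) → 4 (decimal)
Compute 2 ^ 4 = 16
16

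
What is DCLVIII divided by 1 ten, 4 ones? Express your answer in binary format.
Convert DCLVIII (Roman numeral) → 500 + 100 + 50 + 5 + 1 + 1 + 1 = 658 (decimal)
Convert 1 ten, 4 ones (place-value notation) → 1×10 + 4 = 14 (decimal)
Compute 658 ÷ 14 = 47
Convert 47 (decimal) → 47 = 32 + 8 + 4 + 2 + 1 → 0b101111 (binary)
0b101111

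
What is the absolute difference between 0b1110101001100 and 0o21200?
Convert 0b1110101001100 (binary) → 4096 + 2048 + 1024 + 256 + 64 + 8 + 4 = 7500 (decimal)
Convert 0o21200 (octal) → 2×4096 + 1×512 + 2×64 = 8832 (decimal)
Compute |7500 - 8832| = 1332
1332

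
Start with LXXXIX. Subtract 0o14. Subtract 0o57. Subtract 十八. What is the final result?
Convert LXXXIX (Roman numeral) → 50 + 10 + 10 + 10 + 9 = 89 (decimal)
Start: 89
Convert 0o14 (octal) → 1×8 + 4 = 12 (decimal)
89 - 12 = 77
Convert 0o57 (octal) → 5×8 + 7 = 47 (decimal)
77 - 47 = 30
Convert 十八 (Chinese numeral) → 1×10 + 8 = 18 (decimal)
30 - 18 = 12
12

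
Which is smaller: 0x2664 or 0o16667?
Convert 0x2664 (hexadecimal) → 2×4096 + 6×256 + 6×16 + 4 = 9828 (decimal)
Convert 0o16667 (octal) → 1×4096 + 6×512 + 6×64 + 6×8 + 7 = 7607 (decimal)
Compare 9828 vs 7607: smaller = 7607
7607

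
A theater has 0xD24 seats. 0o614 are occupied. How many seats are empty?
Convert 0xD24 (hexadecimal) → 13×256 + 2×16 + 4 = 3364 (decimal)
Convert 0o614 (octal) → 6×64 + 1×8 + 4 = 396 (decimal)
Compute 3364 - 396 = 2968
2968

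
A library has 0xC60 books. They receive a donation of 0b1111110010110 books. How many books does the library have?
Convert 0xC60 (hexadecimal) → 12×256 + 6×16 = 3168 (decimal)
Convert 0b1111110010110 (binary) → 4096 + 2048 + 1024 + 512 + 256 + 128 + 16 + 4 + 2 = 8086 (decimal)
Compute 3168 + 8086 = 11254
11254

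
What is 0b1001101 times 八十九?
Convert 0b1001101 (binary) → 64 + 8 + 4 + 1 = 77 (decimal)
Convert 八十九 (Chinese numeral) → 8×10 + 9 = 89 (decimal)
Compute 77 × 89 = 6853
6853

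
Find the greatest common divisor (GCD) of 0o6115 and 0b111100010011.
Convert 0o6115 (octal) → 6×512 + 1×64 + 1×8 + 5 = 3149 (decimal)
Convert 0b111100010011 (binary) → 2048 + 1024 + 512 + 256 + 16 + 2 + 1 = 3859 (decimal)
Compute gcd(3149, 3859) = 1
1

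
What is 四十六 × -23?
Convert 四十六 (Chinese numeral) → 4×10 + 6 = 46 (decimal)
Compute 46 × -23 = -1058
-1058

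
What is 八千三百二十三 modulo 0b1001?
Convert 八千三百二十三 (Chinese numeral) → 8×1000 + 3×100 + 2×10 + 3 = 8323 (decimal)
Convert 0b1001 (binary) → 8 + 1 = 9 (decimal)
Compute 8323 mod 9 = 7
7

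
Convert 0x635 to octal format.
Convert 0x635 (hexadecimal) → 6×256 + 3×16 + 5 = 1589 (decimal)
Convert 1589 (decimal) → 1589 = 3×512 + 6×8 + 5 → 0o3065 (octal)
0o3065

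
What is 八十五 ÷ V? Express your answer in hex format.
Convert 八十五 (Chinese numeral) → 8×10 + 5 = 85 (decimal)
Convert V (Roman numeral) → 5 (decimal)
Compute 85 ÷ 5 = 17
Convert 17 (decimal) → 17 = 1×16 + 1 → 0x11 (hexadecimal)
0x11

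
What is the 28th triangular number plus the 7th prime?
The 28th triangular number = 28×29/2 = 406
Convert the 7th prime (prime index) → 17 (decimal)
Compute 406 + 17 = 423
423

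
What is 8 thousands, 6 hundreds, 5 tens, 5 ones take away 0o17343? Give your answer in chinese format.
Convert 8 thousands, 6 hundreds, 5 tens, 5 ones (place-value notation) → 8×1000 + 6×100 + 5×10 + 5 = 8655 (decimal)
Convert 0o17343 (octal) → 1×4096 + 7×512 + 3×64 + 4×8 + 3 = 7907 (decimal)
Compute 8655 - 7907 = 748
Convert 748 (decimal) → 748 = 7×100 + 4×10 + 8 → 七百四十八 (Chinese numeral)
七百四十八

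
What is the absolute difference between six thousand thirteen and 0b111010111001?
Convert six thousand thirteen (English words) → 6×1000 + 13 = 6013 (decimal)
Convert 0b111010111001 (binary) → 2048 + 1024 + 512 + 128 + 32 + 16 + 8 + 1 = 3769 (decimal)
Compute |6013 - 3769| = 2244
2244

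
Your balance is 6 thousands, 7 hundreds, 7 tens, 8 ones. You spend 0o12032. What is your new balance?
Convert 6 thousands, 7 hundreds, 7 tens, 8 ones (place-value notation) → 6×1000 + 7×100 + 7×10 + 8 = 6778 (decimal)
Convert 0o12032 (octal) → 1×4096 + 2×512 + 3×8 + 2 = 5146 (decimal)
Compute 6778 - 5146 = 1632
1632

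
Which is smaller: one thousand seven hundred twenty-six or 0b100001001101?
Convert one thousand seven hundred twenty-six (English words) → 1×1000 + 7×100 + 26 = 1726 (decimal)
Convert 0b100001001101 (binary) → 2048 + 64 + 8 + 4 + 1 = 2125 (decimal)
Compare 1726 vs 2125: smaller = 1726
1726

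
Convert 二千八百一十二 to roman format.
Convert 二千八百一十二 (Chinese numeral) → 2×1000 + 8×100 + 1×10 + 2 = 2812 (decimal)
Convert 2812 (decimal) → 2812 = 1000 + 1000 + 500 + 100 + 100 + 100 + 10 + 1 + 1 → MMDCCCXII (Roman numeral)
MMDCCCXII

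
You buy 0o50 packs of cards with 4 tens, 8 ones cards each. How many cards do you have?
Convert 4 tens, 8 ones (place-value notation) → 4×10 + 8 = 48 (decimal)
Convert 0o50 (octal) → 5×8 = 40 (decimal)
Compute 48 × 40 = 1920
1920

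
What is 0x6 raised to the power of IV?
Convert 0x6 (hexadecimal) → 6 (decimal)
Convert IV (Roman numeral) → 4 (decimal)
Compute 6 ^ 4 = 1296
1296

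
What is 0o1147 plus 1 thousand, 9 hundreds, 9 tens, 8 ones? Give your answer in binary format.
Convert 0o1147 (octal) → 1×512 + 1×64 + 4×8 + 7 = 615 (decimal)
Convert 1 thousand, 9 hundreds, 9 tens, 8 ones (place-value notation) → 1×1000 + 9×100 + 9×10 + 8 = 1998 (decimal)
Compute 615 + 1998 = 2613
Convert 2613 (decimal) → 2613 = 2048 + 512 + 32 + 16 + 4 + 1 → 0b101000110101 (binary)
0b101000110101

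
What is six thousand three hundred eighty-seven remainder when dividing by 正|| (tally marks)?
Convert six thousand three hundred eighty-seven (English words) → 6×1000 + 3×100 + 87 = 6387 (decimal)
Convert 正|| (tally marks) → 5 + 2 = 7 (decimal)
Compute 6387 mod 7 = 3
3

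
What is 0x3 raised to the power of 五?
Convert 0x3 (hexadecimal) → 3 (decimal)
Convert 五 (Chinese numeral) → 5 (decimal)
Compute 3 ^ 5 = 243
243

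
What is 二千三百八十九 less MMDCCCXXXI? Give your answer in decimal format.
Convert 二千三百八十九 (Chinese numeral) → 2×1000 + 3×100 + 8×10 + 9 = 2389 (decimal)
Convert MMDCCCXXXI (Roman numeral) → 1000 + 1000 + 500 + 100 + 100 + 100 + 10 + 10 + 10 + 1 = 2831 (decimal)
Compute 2389 - 2831 = -442
-442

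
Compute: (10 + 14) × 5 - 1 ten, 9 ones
Convert 1 ten, 9 ones (place-value notation) → 1×10 + 9 = 19 (decimal)
Expression in decimal: (10 + 14) × 5 - 19
Parentheses first: 10 + 14 = 24
Multiply: 24 × 5 = 120
Subtract: 120 - 19 = 101
101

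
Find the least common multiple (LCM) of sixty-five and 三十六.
Convert sixty-five (English words) → 65 (decimal)
Convert 三十六 (Chinese numeral) → 3×10 + 6 = 36 (decimal)
Compute lcm(65, 36) = 2340
2340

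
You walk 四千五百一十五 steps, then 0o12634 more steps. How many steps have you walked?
Convert 四千五百一十五 (Chinese numeral) → 4×1000 + 5×100 + 1×10 + 5 = 4515 (decimal)
Convert 0o12634 (octal) → 1×4096 + 2×512 + 6×64 + 3×8 + 4 = 5532 (decimal)
Compute 4515 + 5532 = 10047
10047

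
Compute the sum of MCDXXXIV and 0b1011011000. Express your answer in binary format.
Convert MCDXXXIV (Roman numeral) → 1000 + 400 + 10 + 10 + 10 + 4 = 1434 (decimal)
Convert 0b1011011000 (binary) → 512 + 128 + 64 + 16 + 8 = 728 (decimal)
Compute 1434 + 728 = 2162
Convert 2162 (decimal) → 2162 = 2048 + 64 + 32 + 16 + 2 → 0b100001110010 (binary)
0b100001110010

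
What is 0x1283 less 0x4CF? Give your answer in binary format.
Convert 0x1283 (hexadecimal) → 1×4096 + 2×256 + 8×16 + 3 = 4739 (decimal)
Convert 0x4CF (hexadecimal) → 4×256 + 12×16 + 15 = 1231 (decimal)
Compute 4739 - 1231 = 3508
Convert 3508 (decimal) → 3508 = 2048 + 1024 + 256 + 128 + 32 + 16 + 4 → 0b110110110100 (binary)
0b110110110100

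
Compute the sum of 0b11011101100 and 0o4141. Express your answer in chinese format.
Convert 0b11011101100 (binary) → 1024 + 512 + 128 + 64 + 32 + 8 + 4 = 1772 (decimal)
Convert 0o4141 (octal) → 4×512 + 1×64 + 4×8 + 1 = 2145 (decimal)
Compute 1772 + 2145 = 3917
Convert 3917 (decimal) → 3917 = 3×1000 + 9×100 + 1×10 + 7 → 三千九百一十七 (Chinese numeral)
三千九百一十七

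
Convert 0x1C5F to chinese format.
Convert 0x1C5F (hexadecimal) → 1×4096 + 12×256 + 5×16 + 15 = 7263 (decimal)
Convert 7263 (decimal) → 7263 = 7×1000 + 2×100 + 6×10 + 3 → 七千二百六十三 (Chinese numeral)
七千二百六十三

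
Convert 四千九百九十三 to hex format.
Convert 四千九百九十三 (Chinese numeral) → 4×1000 + 9×100 + 9×10 + 3 = 4993 (decimal)
Convert 4993 (decimal) → 4993 = 1×4096 + 3×256 + 8×16 + 1 → 0x1381 (hexadecimal)
0x1381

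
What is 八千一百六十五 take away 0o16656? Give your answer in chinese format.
Convert 八千一百六十五 (Chinese numeral) → 8×1000 + 1×100 + 6×10 + 5 = 8165 (decimal)
Convert 0o16656 (octal) → 1×4096 + 6×512 + 6×64 + 5×8 + 6 = 7598 (decimal)
Compute 8165 - 7598 = 567
Convert 567 (decimal) → 567 = 5×100 + 6×10 + 7 → 五百六十七 (Chinese numeral)
五百六十七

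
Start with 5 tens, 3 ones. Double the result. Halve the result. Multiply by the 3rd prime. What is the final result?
Convert 5 tens, 3 ones (place-value notation) → 5×10 + 3 = 53 (decimal)
Start: 53
53 × 2 = 106
106 ÷ 2 = 53
Convert the 3rd prime (prime index) → 5 (decimal)
53 × 5 = 265
265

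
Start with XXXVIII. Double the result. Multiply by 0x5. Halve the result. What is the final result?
Convert XXXVIII (Roman numeral) → 10 + 10 + 10 + 5 + 1 + 1 + 1 = 38 (decimal)
Start: 38
38 × 2 = 76
Convert 0x5 (hexadecimal) → 5 (decimal)
76 × 5 = 380
380 ÷ 2 = 190
190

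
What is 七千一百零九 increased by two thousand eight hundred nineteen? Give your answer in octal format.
Convert 七千一百零九 (Chinese numeral) → 7×1000 + 1×100 + 9 = 7109 (decimal)
Convert two thousand eight hundred nineteen (English words) → 2×1000 + 8×100 + 19 = 2819 (decimal)
Compute 7109 + 2819 = 9928
Convert 9928 (decimal) → 9928 = 2×4096 + 3×512 + 3×64 + 1×8 → 0o23310 (octal)
0o23310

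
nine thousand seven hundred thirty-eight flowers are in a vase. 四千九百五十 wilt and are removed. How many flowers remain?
Convert nine thousand seven hundred thirty-eight (English words) → 9×1000 + 7×100 + 38 = 9738 (decimal)
Convert 四千九百五十 (Chinese numeral) → 4×1000 + 9×100 + 5×10 = 4950 (decimal)
Compute 9738 - 4950 = 4788
4788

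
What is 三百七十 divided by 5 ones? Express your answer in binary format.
Convert 三百七十 (Chinese numeral) → 3×100 + 7×10 = 370 (decimal)
Convert 5 ones (place-value notation) → 5 (decimal)
Compute 370 ÷ 5 = 74
Convert 74 (decimal) → 74 = 64 + 8 + 2 → 0b1001010 (binary)
0b1001010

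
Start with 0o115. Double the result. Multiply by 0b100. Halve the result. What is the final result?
Convert 0o115 (octal) → 1×64 + 1×8 + 5 = 77 (decimal)
Start: 77
77 × 2 = 154
Convert 0b100 (binary) → 4 (decimal)
154 × 4 = 616
616 ÷ 2 = 308
308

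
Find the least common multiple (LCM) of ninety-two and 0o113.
Convert ninety-two (English words) → 92 (decimal)
Convert 0o113 (octal) → 1×64 + 1×8 + 3 = 75 (decimal)
Compute lcm(92, 75) = 6900
6900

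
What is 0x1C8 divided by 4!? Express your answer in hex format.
Convert 0x1C8 (hexadecimal) → 1×256 + 12×16 + 8 = 456 (decimal)
Convert 4! (factorial) → 24 (decimal)
Compute 456 ÷ 24 = 19
Convert 19 (decimal) → 19 = 1×16 + 3 → 0x13 (hexadecimal)
0x13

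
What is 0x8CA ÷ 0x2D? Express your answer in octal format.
Convert 0x8CA (hexadecimal) → 8×256 + 12×16 + 10 = 2250 (decimal)
Convert 0x2D (hexadecimal) → 2×16 + 13 = 45 (decimal)
Compute 2250 ÷ 45 = 50
Convert 50 (decimal) → 50 = 6×8 + 2 → 0o62 (octal)
0o62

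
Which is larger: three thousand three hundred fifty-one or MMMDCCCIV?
Convert three thousand three hundred fifty-one (English words) → 3×1000 + 3×100 + 51 = 3351 (decimal)
Convert MMMDCCCIV (Roman numeral) → 1000 + 1000 + 1000 + 500 + 100 + 100 + 100 + 4 = 3804 (decimal)
Compare 3351 vs 3804: larger = 3804
3804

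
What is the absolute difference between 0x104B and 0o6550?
Convert 0x104B (hexadecimal) → 1×4096 + 4×16 + 11 = 4171 (decimal)
Convert 0o6550 (octal) → 6×512 + 5×64 + 5×8 = 3432 (decimal)
Compute |4171 - 3432| = 739
739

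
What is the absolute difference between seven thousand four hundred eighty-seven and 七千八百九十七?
Convert seven thousand four hundred eighty-seven (English words) → 7×1000 + 4×100 + 87 = 7487 (decimal)
Convert 七千八百九十七 (Chinese numeral) → 7×1000 + 8×100 + 9×10 + 7 = 7897 (decimal)
Compute |7487 - 7897| = 410
410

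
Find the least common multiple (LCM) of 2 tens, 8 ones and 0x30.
Convert 2 tens, 8 ones (place-value notation) → 2×10 + 8 = 28 (decimal)
Convert 0x30 (hexadecimal) → 3×16 = 48 (decimal)
Compute lcm(28, 48) = 336
336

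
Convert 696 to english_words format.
Convert 696 (decimal) → 696 = 6×100 + 96 → six hundred ninety-six (English words)
six hundred ninety-six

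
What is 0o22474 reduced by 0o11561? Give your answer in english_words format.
Convert 0o22474 (octal) → 2×4096 + 2×512 + 4×64 + 7×8 + 4 = 9532 (decimal)
Convert 0o11561 (octal) → 1×4096 + 1×512 + 5×64 + 6×8 + 1 = 4977 (decimal)
Compute 9532 - 4977 = 4555
Convert 4555 (decimal) → 4555 = 4×1000 + 5×100 + 55 → four thousand five hundred fifty-five (English words)
four thousand five hundred fifty-five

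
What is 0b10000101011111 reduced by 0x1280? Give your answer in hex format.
Convert 0b10000101011111 (binary) → 8192 + 256 + 64 + 16 + 8 + 4 + 2 + 1 = 8543 (decimal)
Convert 0x1280 (hexadecimal) → 1×4096 + 2×256 + 8×16 = 4736 (decimal)
Compute 8543 - 4736 = 3807
Convert 3807 (decimal) → 3807 = 14×256 + 13×16 + 15 → 0xEDF (hexadecimal)
0xEDF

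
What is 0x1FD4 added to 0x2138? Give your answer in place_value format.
Convert 0x1FD4 (hexadecimal) → 1×4096 + 15×256 + 13×16 + 4 = 8148 (decimal)
Convert 0x2138 (hexadecimal) → 2×4096 + 1×256 + 3×16 + 8 = 8504 (decimal)
Compute 8148 + 8504 = 16652
Convert 16652 (decimal) → 16652 = 16×1000 + 6×100 + 5×10 + 2 → 16 thousands, 6 hundreds, 5 tens, 2 ones (place-value notation)
16 thousands, 6 hundreds, 5 tens, 2 ones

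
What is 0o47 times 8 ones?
Convert 0o47 (octal) → 4×8 + 7 = 39 (decimal)
Convert 8 ones (place-value notation) → 8 (decimal)
Compute 39 × 8 = 312
312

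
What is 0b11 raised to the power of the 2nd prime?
Convert 0b11 (binary) → 2 + 1 = 3 (decimal)
Convert the 2nd prime (prime index) → 3 (decimal)
Compute 3 ^ 3 = 27
27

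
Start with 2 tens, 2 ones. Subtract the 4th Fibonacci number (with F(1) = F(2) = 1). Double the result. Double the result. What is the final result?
Convert 2 tens, 2 ones (place-value notation) → 2×10 + 2 = 22 (decimal)
Start: 22
Convert the 4th Fibonacci number (with F(1) = F(2) = 1) (Fibonacci index) → 1, 1, 2, 3 → 3 (decimal)
22 - 3 = 19
19 × 2 = 38
38 × 2 = 76
76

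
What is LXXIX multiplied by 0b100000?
Convert LXXIX (Roman numeral) → 50 + 10 + 10 + 9 = 79 (decimal)
Convert 0b100000 (binary) → 32 (decimal)
Compute 79 × 32 = 2528
2528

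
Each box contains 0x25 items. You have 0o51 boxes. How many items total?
Convert 0x25 (hexadecimal) → 2×16 + 5 = 37 (decimal)
Convert 0o51 (octal) → 5×8 + 1 = 41 (decimal)
Compute 37 × 41 = 1517
1517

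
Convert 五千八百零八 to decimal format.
Convert 五千八百零八 (Chinese numeral) → 5×1000 + 8×100 + 8 = 5808 (decimal)
5808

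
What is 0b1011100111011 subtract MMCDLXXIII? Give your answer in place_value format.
Convert 0b1011100111011 (binary) → 4096 + 1024 + 512 + 256 + 32 + 16 + 8 + 2 + 1 = 5947 (decimal)
Convert MMCDLXXIII (Roman numeral) → 1000 + 1000 + 400 + 50 + 10 + 10 + 1 + 1 + 1 = 2473 (decimal)
Compute 5947 - 2473 = 3474
Convert 3474 (decimal) → 3474 = 3×1000 + 4×100 + 7×10 + 4 → 3 thousands, 4 hundreds, 7 tens, 4 ones (place-value notation)
3 thousands, 4 hundreds, 7 tens, 4 ones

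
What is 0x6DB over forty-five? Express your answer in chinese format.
Convert 0x6DB (hexadecimal) → 6×256 + 13×16 + 11 = 1755 (decimal)
Convert forty-five (English words) → 45 (decimal)
Compute 1755 ÷ 45 = 39
Convert 39 (decimal) → 39 = 3×10 + 9 → 三十九 (Chinese numeral)
三十九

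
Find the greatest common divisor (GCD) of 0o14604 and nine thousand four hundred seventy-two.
Convert 0o14604 (octal) → 1×4096 + 4×512 + 6×64 + 4 = 6532 (decimal)
Convert nine thousand four hundred seventy-two (English words) → 9×1000 + 4×100 + 72 = 9472 (decimal)
Compute gcd(6532, 9472) = 4
4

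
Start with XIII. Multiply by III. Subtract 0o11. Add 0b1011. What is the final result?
Convert XIII (Roman numeral) → 10 + 1 + 1 + 1 = 13 (decimal)
Start: 13
Convert III (Roman numeral) → 1 + 1 + 1 = 3 (decimal)
13 × 3 = 39
Convert 0o11 (octal) → 1×8 + 1 = 9 (decimal)
39 - 9 = 30
Convert 0b1011 (binary) → 8 + 2 + 1 = 11 (decimal)
30 + 11 = 41
41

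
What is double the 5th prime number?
The 5th prime number = 11
Compute 11 × 2 = 22
22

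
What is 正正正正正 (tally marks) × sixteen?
Convert 正正正正正 (tally marks) → 5 + 5 + 5 + 5 + 5 = 25 (decimal)
Convert sixteen (English words) → 16 (decimal)
Compute 25 × 16 = 400
400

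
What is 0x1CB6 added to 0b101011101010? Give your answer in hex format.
Convert 0x1CB6 (hexadecimal) → 1×4096 + 12×256 + 11×16 + 6 = 7350 (decimal)
Convert 0b101011101010 (binary) → 2048 + 512 + 128 + 64 + 32 + 8 + 2 = 2794 (decimal)
Compute 7350 + 2794 = 10144
Convert 10144 (decimal) → 10144 = 2×4096 + 7×256 + 10×16 → 0x27A0 (hexadecimal)
0x27A0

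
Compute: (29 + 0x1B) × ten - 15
Convert 0x1B (hexadecimal) → 1×16 + 11 = 27 (decimal)
Convert ten (English words) → 10 (decimal)
Expression in decimal: (29 + 27) × 10 - 15
Parentheses first: 29 + 27 = 56
Multiply: 56 × 10 = 560
Subtract: 560 - 15 = 545
545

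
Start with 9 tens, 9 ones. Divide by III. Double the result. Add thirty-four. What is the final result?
Convert 9 tens, 9 ones (place-value notation) → 9×10 + 9 = 99 (decimal)
Start: 99
Convert III (Roman numeral) → 1 + 1 + 1 = 3 (decimal)
99 ÷ 3 = 33
33 × 2 = 66
Convert thirty-four (English words) → 34 (decimal)
66 + 34 = 100
100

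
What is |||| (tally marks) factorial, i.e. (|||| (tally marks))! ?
Convert |||| (tally marks) → 4 (decimal)
Compute 4! = 24
24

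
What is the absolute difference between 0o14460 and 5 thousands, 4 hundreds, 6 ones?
Convert 0o14460 (octal) → 1×4096 + 4×512 + 4×64 + 6×8 = 6448 (decimal)
Convert 5 thousands, 4 hundreds, 6 ones (place-value notation) → 5×1000 + 4×100 + 6 = 5406 (decimal)
Compute |6448 - 5406| = 1042
1042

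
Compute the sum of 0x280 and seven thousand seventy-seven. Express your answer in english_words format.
Convert 0x280 (hexadecimal) → 2×256 + 8×16 = 640 (decimal)
Convert seven thousand seventy-seven (English words) → 7×1000 + 77 = 7077 (decimal)
Compute 640 + 7077 = 7717
Convert 7717 (decimal) → 7717 = 7×1000 + 7×100 + 17 → seven thousand seven hundred seventeen (English words)
seven thousand seven hundred seventeen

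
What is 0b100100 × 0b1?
Convert 0b100100 (binary) → 32 + 4 = 36 (decimal)
Convert 0b1 (binary) → 1 (decimal)
Compute 36 × 1 = 36
36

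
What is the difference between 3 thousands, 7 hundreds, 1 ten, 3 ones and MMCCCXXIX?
Convert 3 thousands, 7 hundreds, 1 ten, 3 ones (place-value notation) → 3×1000 + 7×100 + 1×10 + 3 = 3713 (decimal)
Convert MMCCCXXIX (Roman numeral) → 1000 + 1000 + 100 + 100 + 100 + 10 + 10 + 9 = 2329 (decimal)
Difference: |3713 - 2329| = 1384
1384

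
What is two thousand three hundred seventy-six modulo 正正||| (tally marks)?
Convert two thousand three hundred seventy-six (English words) → 2×1000 + 3×100 + 76 = 2376 (decimal)
Convert 正正||| (tally marks) → 5 + 5 + 3 = 13 (decimal)
Compute 2376 mod 13 = 10
10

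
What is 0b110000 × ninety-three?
Convert 0b110000 (binary) → 32 + 16 = 48 (decimal)
Convert ninety-three (English words) → 93 (decimal)
Compute 48 × 93 = 4464
4464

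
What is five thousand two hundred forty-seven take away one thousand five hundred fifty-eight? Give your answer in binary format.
Convert five thousand two hundred forty-seven (English words) → 5×1000 + 2×100 + 47 = 5247 (decimal)
Convert one thousand five hundred fifty-eight (English words) → 1×1000 + 5×100 + 58 = 1558 (decimal)
Compute 5247 - 1558 = 3689
Convert 3689 (decimal) → 3689 = 2048 + 1024 + 512 + 64 + 32 + 8 + 1 → 0b111001101001 (binary)
0b111001101001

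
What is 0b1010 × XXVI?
Convert 0b1010 (binary) → 8 + 2 = 10 (decimal)
Convert XXVI (Roman numeral) → 10 + 10 + 5 + 1 = 26 (decimal)
Compute 10 × 26 = 260
260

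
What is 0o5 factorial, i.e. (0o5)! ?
Convert 0o5 (octal) → 5 (decimal)
Compute 5! = 120
120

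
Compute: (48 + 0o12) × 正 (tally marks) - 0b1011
Convert 0o12 (octal) → 1×8 + 2 = 10 (decimal)
Convert 正 (tally marks) → 5 (decimal)
Convert 0b1011 (binary) → 8 + 2 + 1 = 11 (decimal)
Expression in decimal: (48 + 10) × 5 - 11
Parentheses first: 48 + 10 = 58
Multiply: 58 × 5 = 290
Subtract: 290 - 11 = 279
279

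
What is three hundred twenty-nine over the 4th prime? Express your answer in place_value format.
Convert three hundred twenty-nine (English words) → 3×100 + 29 = 329 (decimal)
Convert the 4th prime (prime index) → 7 (decimal)
Compute 329 ÷ 7 = 47
Convert 47 (decimal) → 47 = 4×10 + 7 → 4 tens, 7 ones (place-value notation)
4 tens, 7 ones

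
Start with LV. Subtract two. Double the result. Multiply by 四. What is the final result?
Convert LV (Roman numeral) → 50 + 5 = 55 (decimal)
Start: 55
Convert two (English words) → 2 (decimal)
55 - 2 = 53
53 × 2 = 106
Convert 四 (Chinese numeral) → 4 (decimal)
106 × 4 = 424
424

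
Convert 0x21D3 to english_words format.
Convert 0x21D3 (hexadecimal) → 2×4096 + 1×256 + 13×16 + 3 = 8659 (decimal)
Convert 8659 (decimal) → 8659 = 8×1000 + 6×100 + 59 → eight thousand six hundred fifty-nine (English words)
eight thousand six hundred fifty-nine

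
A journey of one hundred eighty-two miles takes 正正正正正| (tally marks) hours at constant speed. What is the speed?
Convert one hundred eighty-two (English words) → 1×100 + 82 = 182 (decimal)
Convert 正正正正正| (tally marks) → 5 + 5 + 5 + 5 + 5 + 1 = 26 (decimal)
Compute 182 ÷ 26 = 7
7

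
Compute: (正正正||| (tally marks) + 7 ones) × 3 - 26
Convert 正正正||| (tally marks) → 5 + 5 + 5 + 3 = 18 (decimal)
Convert 7 ones (place-value notation) → 7 (decimal)
Expression in decimal: (18 + 7) × 3 - 26
Parentheses first: 18 + 7 = 25
Multiply: 25 × 3 = 75
Subtract: 75 - 26 = 49
49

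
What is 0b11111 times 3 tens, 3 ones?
Convert 0b11111 (binary) → 16 + 8 + 4 + 2 + 1 = 31 (decimal)
Convert 3 tens, 3 ones (place-value notation) → 3×10 + 3 = 33 (decimal)
Compute 31 × 33 = 1023
1023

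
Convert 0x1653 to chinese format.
Convert 0x1653 (hexadecimal) → 1×4096 + 6×256 + 5×16 + 3 = 5715 (decimal)
Convert 5715 (decimal) → 5715 = 5×1000 + 7×100 + 1×10 + 5 → 五千七百一十五 (Chinese numeral)
五千七百一十五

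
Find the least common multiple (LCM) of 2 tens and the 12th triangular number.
Convert 2 tens (place-value notation) → 2×10 = 20 (decimal)
Convert the 12th triangular number (triangular index) → 12×13/2 = 78 (decimal)
Compute lcm(20, 78) = 780
780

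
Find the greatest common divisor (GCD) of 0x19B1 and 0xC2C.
Convert 0x19B1 (hexadecimal) → 1×4096 + 9×256 + 11×16 + 1 = 6577 (decimal)
Convert 0xC2C (hexadecimal) → 12×256 + 2×16 + 12 = 3116 (decimal)
Compute gcd(6577, 3116) = 1
1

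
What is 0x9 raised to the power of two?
Convert 0x9 (hexadecimal) → 9 (decimal)
Convert two (English words) → 2 (decimal)
Compute 9 ^ 2 = 81
81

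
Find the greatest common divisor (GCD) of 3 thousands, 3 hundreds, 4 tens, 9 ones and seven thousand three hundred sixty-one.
Convert 3 thousands, 3 hundreds, 4 tens, 9 ones (place-value notation) → 3×1000 + 3×100 + 4×10 + 9 = 3349 (decimal)
Convert seven thousand three hundred sixty-one (English words) → 7×1000 + 3×100 + 61 = 7361 (decimal)
Compute gcd(3349, 7361) = 17
17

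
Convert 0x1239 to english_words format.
Convert 0x1239 (hexadecimal) → 1×4096 + 2×256 + 3×16 + 9 = 4665 (decimal)
Convert 4665 (decimal) → 4665 = 4×1000 + 6×100 + 65 → four thousand six hundred sixty-five (English words)
four thousand six hundred sixty-five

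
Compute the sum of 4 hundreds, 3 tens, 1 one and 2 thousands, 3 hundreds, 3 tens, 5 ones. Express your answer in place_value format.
Convert 4 hundreds, 3 tens, 1 one (place-value notation) → 4×100 + 3×10 + 1 = 431 (decimal)
Convert 2 thousands, 3 hundreds, 3 tens, 5 ones (place-value notation) → 2×1000 + 3×100 + 3×10 + 5 = 2335 (decimal)
Compute 431 + 2335 = 2766
Convert 2766 (decimal) → 2766 = 2×1000 + 7×100 + 6×10 + 6 → 2 thousands, 7 hundreds, 6 tens, 6 ones (place-value notation)
2 thousands, 7 hundreds, 6 tens, 6 ones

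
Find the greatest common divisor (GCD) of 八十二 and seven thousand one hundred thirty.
Convert 八十二 (Chinese numeral) → 8×10 + 2 = 82 (decimal)
Convert seven thousand one hundred thirty (English words) → 7×1000 + 1×100 + 30 = 7130 (decimal)
Compute gcd(82, 7130) = 2
2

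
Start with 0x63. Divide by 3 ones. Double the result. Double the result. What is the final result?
Convert 0x63 (hexadecimal) → 6×16 + 3 = 99 (decimal)
Start: 99
Convert 3 ones (place-value notation) → 3 (decimal)
99 ÷ 3 = 33
33 × 2 = 66
66 × 2 = 132
132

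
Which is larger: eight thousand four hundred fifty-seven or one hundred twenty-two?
Convert eight thousand four hundred fifty-seven (English words) → 8×1000 + 4×100 + 57 = 8457 (decimal)
Convert one hundred twenty-two (English words) → 1×100 + 22 = 122 (decimal)
Compare 8457 vs 122: larger = 8457
8457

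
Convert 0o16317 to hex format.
Convert 0o16317 (octal) → 1×4096 + 6×512 + 3×64 + 1×8 + 7 = 7375 (decimal)
Convert 7375 (decimal) → 7375 = 1×4096 + 12×256 + 12×16 + 15 → 0x1CCF (hexadecimal)
0x1CCF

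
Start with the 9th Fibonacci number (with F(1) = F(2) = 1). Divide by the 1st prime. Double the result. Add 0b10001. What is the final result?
Convert the 9th Fibonacci number (with F(1) = F(2) = 1) (Fibonacci index) → 1, 1, 2, 3, 5, 8, 13, 21, 34 → 34 (decimal)
Start: 34
Convert the 1st prime (prime index) → 2 (decimal)
34 ÷ 2 = 17
17 × 2 = 34
Convert 0b10001 (binary) → 16 + 1 = 17 (decimal)
34 + 17 = 51
51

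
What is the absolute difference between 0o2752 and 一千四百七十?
Convert 0o2752 (octal) → 2×512 + 7×64 + 5×8 + 2 = 1514 (decimal)
Convert 一千四百七十 (Chinese numeral) → 1×1000 + 4×100 + 7×10 = 1470 (decimal)
Compute |1514 - 1470| = 44
44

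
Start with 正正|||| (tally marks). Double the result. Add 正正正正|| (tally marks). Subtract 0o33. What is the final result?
Convert 正正|||| (tally marks) → 5 + 5 + 4 = 14 (decimal)
Start: 14
14 × 2 = 28
Convert 正正正正|| (tally marks) → 5 + 5 + 5 + 5 + 2 = 22 (decimal)
28 + 22 = 50
Convert 0o33 (octal) → 3×8 + 3 = 27 (decimal)
50 - 27 = 23
23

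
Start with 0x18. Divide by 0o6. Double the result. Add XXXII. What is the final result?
Convert 0x18 (hexadecimal) → 1×16 + 8 = 24 (decimal)
Start: 24
Convert 0o6 (octal) → 6 (decimal)
24 ÷ 6 = 4
4 × 2 = 8
Convert XXXII (Roman numeral) → 10 + 10 + 10 + 1 + 1 = 32 (decimal)
8 + 32 = 40
40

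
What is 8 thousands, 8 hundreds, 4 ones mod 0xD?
Convert 8 thousands, 8 hundreds, 4 ones (place-value notation) → 8×1000 + 8×100 + 4 = 8804 (decimal)
Convert 0xD (hexadecimal) → 13 (decimal)
Compute 8804 mod 13 = 3
3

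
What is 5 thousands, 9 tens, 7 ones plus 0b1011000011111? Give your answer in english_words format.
Convert 5 thousands, 9 tens, 7 ones (place-value notation) → 5×1000 + 9×10 + 7 = 5097 (decimal)
Convert 0b1011000011111 (binary) → 4096 + 1024 + 512 + 16 + 8 + 4 + 2 + 1 = 5663 (decimal)
Compute 5097 + 5663 = 10760
Convert 10760 (decimal) → 10760 = 10×1000 + 7×100 + 60 → ten thousand seven hundred sixty (English words)
ten thousand seven hundred sixty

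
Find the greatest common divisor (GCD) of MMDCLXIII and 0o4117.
Convert MMDCLXIII (Roman numeral) → 1000 + 1000 + 500 + 100 + 50 + 10 + 1 + 1 + 1 = 2663 (decimal)
Convert 0o4117 (octal) → 4×512 + 1×64 + 1×8 + 7 = 2127 (decimal)
Compute gcd(2663, 2127) = 1
1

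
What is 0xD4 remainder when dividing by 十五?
Convert 0xD4 (hexadecimal) → 13×16 + 4 = 212 (decimal)
Convert 十五 (Chinese numeral) → 1×10 + 5 = 15 (decimal)
Compute 212 mod 15 = 2
2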